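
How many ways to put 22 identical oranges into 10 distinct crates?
C(22+10-1, 10-1) = C(31, 9) = 20160075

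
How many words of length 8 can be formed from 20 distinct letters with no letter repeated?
P(20,8) = 20!/(20-8)! = 5079110400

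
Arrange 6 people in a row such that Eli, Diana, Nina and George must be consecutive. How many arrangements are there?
Treat the 4 as one block: (6-4+1)! × 4! = 6 × 24 = 144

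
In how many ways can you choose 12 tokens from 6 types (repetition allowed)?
C(12+6-1, 6-1) = C(17, 5) = 6188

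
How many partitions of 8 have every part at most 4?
Let r_j(i) = number of partitions of i into parts ≤ j, for i = 0..8. r_1(i) = 1 for all i; r_j(i) = r_{j-1}(i) + r_j(i-j). Rows j = 2..4: ≤2: 1 1 2 2 3 3 4 4 5; ≤3: 1 1 2 3 4 5 7 8 10; ≤4: 1 1 2 3 5 6 9 11 15. r_4(8) = 15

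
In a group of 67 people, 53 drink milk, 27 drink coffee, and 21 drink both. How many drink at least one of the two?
|A∪B| = |A| + |B| - |A∩B| = 53 + 27 - 21 = 59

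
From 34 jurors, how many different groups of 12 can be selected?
C(34,12) = 34!/(12!×22!) = 548354040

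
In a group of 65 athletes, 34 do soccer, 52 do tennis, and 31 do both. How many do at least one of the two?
|A∪B| = |A| + |B| - |A∩B| = 34 + 52 - 31 = 55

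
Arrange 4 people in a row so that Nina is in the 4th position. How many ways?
Fix one position: (4-1)! = 6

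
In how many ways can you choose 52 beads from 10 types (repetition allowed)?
C(52+10-1, 10-1) = C(61, 9) = 17341763505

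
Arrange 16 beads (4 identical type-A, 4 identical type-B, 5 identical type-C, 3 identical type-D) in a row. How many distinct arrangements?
16! / (4! × 4! × 5! × 3!) = 50450400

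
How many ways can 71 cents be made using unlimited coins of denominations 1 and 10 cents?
Coefficient of x^71 in 1/(1-x^1) · 1/(1-x^10). Use j coins of 10 for j = 0..⌊71/10⌋ = 7, the rest in 1s: 7 + 1 = 8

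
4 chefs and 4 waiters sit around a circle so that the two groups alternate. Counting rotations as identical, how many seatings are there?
Fix one of the chefs: (4-1)! ways for the remaining chefs, × 4! ways for the waiters = 6 × 24 = 144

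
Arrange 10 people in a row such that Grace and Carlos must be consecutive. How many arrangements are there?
Treat the 2 as one block: (10-2+1)! × 2! = 362880 × 2 = 725760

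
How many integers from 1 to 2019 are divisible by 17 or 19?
⌊2019/17⌋ + ⌊2019/19⌋ - ⌊2019/323⌋ = 118 + 106 - 6 = 218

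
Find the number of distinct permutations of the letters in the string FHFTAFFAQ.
9! / (4! × 1! × 1! × 2! × 1!) = 7560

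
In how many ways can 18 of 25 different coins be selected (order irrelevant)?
C(25,18) = 25!/(18!×7!) = 480700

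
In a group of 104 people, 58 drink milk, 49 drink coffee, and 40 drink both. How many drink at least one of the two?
|A∪B| = |A| + |B| - |A∩B| = 58 + 49 - 40 = 67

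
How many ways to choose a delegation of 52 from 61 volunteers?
C(61,52) = 61!/(52!×9!) = 17341763505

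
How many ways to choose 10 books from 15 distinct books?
C(15,10) = 15!/(10!×5!) = 3003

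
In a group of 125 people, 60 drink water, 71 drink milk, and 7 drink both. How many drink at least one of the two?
|A∪B| = |A| + |B| - |A∩B| = 60 + 71 - 7 = 124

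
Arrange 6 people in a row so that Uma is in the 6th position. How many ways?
Fix one position: (6-1)! = 120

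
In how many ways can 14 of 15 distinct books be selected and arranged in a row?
P(15,14) = 15!/(15-14)! = 1307674368000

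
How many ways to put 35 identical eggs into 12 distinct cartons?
C(35+12-1, 12-1) = C(46, 11) = 13340783196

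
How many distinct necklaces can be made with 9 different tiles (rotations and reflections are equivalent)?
(9-1)!/2 = 40320/2 = 20160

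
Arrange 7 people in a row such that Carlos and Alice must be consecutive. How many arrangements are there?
Treat the 2 as one block: (7-2+1)! × 2! = 720 × 2 = 1440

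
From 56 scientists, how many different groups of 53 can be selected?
C(56,53) = 56!/(53!×3!) = 27720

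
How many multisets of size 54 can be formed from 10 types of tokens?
C(54+10-1, 10-1) = C(63, 9) = 23667689815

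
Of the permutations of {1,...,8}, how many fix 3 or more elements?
Exactly j fixed points: C(8,j)·!(8-j); sum over j ≥ 3 (derangement numbers via !m = (m-1)·(!(m-1) + !(m-2)): !0..!5 = 1, 0, 1, 2, 9, 44). Σ_{j=3}^{8} C(8,j)·!(8-j) = C(8,3)·!5 + C(8,4)·!4 + C(8,5)·!3 + C(8,6)·!2 + C(8,7)·!1 + C(8,8)·!0 = 56·44 + 70·9 + 56·2 + 28·1 + 8·0 + 1·1 = 3235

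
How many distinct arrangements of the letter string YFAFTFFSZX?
10! / (4! × 1! × 1! × 1! × 1! × 1! × 1!) = 151200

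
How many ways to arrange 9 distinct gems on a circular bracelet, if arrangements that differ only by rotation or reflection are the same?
(9-1)!/2 = 40320/2 = 20160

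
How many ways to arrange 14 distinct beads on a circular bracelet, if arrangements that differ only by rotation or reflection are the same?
(14-1)!/2 = 6227020800/2 = 3113510400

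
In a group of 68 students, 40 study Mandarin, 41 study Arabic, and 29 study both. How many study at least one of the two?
|A∪B| = |A| + |B| - |A∩B| = 40 + 41 - 29 = 52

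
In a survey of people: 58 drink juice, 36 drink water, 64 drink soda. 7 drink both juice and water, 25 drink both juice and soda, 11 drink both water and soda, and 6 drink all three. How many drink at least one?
|A∪B∪C| = 58+36+64-7-25-11+6 = 121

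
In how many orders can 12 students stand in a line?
12! = 479001600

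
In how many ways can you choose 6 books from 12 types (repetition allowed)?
C(6+12-1, 12-1) = C(17, 11) = 12376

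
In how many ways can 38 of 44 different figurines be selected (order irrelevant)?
C(44,38) = 44!/(38!×6!) = 7059052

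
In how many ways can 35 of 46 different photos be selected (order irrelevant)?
C(46,35) = 46!/(35!×11!) = 13340783196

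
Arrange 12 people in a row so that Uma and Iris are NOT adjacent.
Total - adjacent = 12! - (12-1)!×2 = 479001600 - 79833600 = 399168000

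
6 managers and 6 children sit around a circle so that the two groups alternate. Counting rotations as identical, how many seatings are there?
Fix one of the managers: (6-1)! ways for the remaining managers, × 6! ways for the children = 120 × 720 = 86400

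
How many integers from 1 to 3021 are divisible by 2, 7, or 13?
⌊3021/2⌋+⌊3021/7⌋+⌊3021/13⌋ - ⌊3021/14⌋-⌊3021/26⌋-⌊3021/91⌋ + ⌊3021/182⌋ = 1510+431+232 - 215-116-33 + 16 = 1825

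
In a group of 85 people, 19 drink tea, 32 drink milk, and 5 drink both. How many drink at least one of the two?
|A∪B| = |A| + |B| - |A∩B| = 19 + 32 - 5 = 46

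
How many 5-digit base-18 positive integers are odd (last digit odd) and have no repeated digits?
Last∈{1,3,5,7,9,11,13,15,17}. Last=0: 0. Last nonzero: 9×16×P(16,3) = 483840. Total = 483840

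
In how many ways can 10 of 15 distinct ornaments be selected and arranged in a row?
P(15,10) = 15!/(15-10)! = 10897286400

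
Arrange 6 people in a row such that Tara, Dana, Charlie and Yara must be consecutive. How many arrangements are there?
Treat the 4 as one block: (6-4+1)! × 4! = 6 × 24 = 144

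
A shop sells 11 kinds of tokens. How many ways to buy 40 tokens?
C(40+11-1, 11-1) = C(50, 10) = 10272278170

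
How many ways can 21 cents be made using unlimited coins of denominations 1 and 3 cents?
Coefficient of x^21 in 1/(1-x^1) · 1/(1-x^3). Use j coins of 3 for j = 0..⌊21/3⌋ = 7, the rest in 1s: 7 + 1 = 8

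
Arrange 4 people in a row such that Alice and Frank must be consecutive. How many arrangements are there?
Treat the 2 as one block: (4-2+1)! × 2! = 6 × 2 = 12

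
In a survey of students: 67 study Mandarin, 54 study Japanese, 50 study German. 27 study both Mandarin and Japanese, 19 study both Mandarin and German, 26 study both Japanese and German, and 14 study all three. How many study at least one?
|A∪B∪C| = 67+54+50-27-19-26+14 = 113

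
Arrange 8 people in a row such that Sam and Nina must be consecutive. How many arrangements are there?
Treat the 2 as one block: (8-2+1)! × 2! = 5040 × 2 = 10080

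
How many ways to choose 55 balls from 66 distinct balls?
C(66,55) = 66!/(55!×11!) = 1074082795968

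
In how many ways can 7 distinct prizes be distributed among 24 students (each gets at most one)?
P(24,7) = 24!/(24-7)! = 1744364160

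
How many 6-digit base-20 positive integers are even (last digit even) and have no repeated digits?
Last∈{0,2,4,6,8,10,12,14,16,18}. Last=0: 1395360. Last nonzero: 9×18×P(18,4) = 11897280. Total = 13292640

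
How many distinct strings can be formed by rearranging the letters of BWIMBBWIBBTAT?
13! / (2! × 1! × 5! × 2! × 1! × 2!) = 6486480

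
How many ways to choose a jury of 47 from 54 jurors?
C(54,47) = 54!/(47!×7!) = 177100560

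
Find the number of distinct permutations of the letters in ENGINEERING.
11! / (3! × 3! × 2! × 2! × 1!) = 277200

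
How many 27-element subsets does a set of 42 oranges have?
C(42,27) = 42!/(27!×15!) = 98672427616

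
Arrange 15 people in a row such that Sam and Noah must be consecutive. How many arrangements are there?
Treat the 2 as one block: (15-2+1)! × 2! = 87178291200 × 2 = 174356582400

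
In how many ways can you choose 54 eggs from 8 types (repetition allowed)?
C(54+8-1, 8-1) = C(61, 7) = 436270780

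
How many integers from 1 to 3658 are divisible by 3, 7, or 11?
⌊3658/3⌋+⌊3658/7⌋+⌊3658/11⌋ - ⌊3658/21⌋-⌊3658/33⌋-⌊3658/77⌋ + ⌊3658/231⌋ = 1219+522+332 - 174-110-47 + 15 = 1757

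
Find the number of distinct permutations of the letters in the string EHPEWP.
6! / (2! × 1! × 2! × 1!) = 180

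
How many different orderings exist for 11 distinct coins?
11! = 39916800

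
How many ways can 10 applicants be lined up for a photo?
10! = 3628800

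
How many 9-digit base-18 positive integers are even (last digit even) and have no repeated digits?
Last∈{0,2,4,6,8,10,12,14,16}. Last=0: 980179200. Last nonzero: 8×16×P(16,7) = 7380172800. Total = 8360352000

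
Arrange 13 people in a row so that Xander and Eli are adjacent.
Treat as block: (13-1)! × 2! = 479001600 × 2 = 958003200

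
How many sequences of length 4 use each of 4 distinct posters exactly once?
4! = 24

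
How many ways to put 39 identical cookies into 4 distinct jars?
C(39+4-1, 4-1) = C(42, 3) = 11480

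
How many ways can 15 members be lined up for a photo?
15! = 1307674368000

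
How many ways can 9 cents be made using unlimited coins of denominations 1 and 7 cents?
Coefficient of x^9 in 1/(1-x^1) · 1/(1-x^7). Use j coins of 7 for j = 0..⌊9/7⌋ = 1, the rest in 1s: 1 + 1 = 2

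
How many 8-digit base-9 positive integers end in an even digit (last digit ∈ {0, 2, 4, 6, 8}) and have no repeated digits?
Last∈{0,2,4,6,8}. Last=0: 40320. Last nonzero: 4×7×P(7,6) = 141120. Total = 181440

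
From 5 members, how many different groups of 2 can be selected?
C(5,2) = 5!/(2!×3!) = 10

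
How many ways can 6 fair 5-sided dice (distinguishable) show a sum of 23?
Coefficient of x^23 in (x + x² + ... + x^5)^6. By inclusion-exclusion on dice exceeding 5: Σ_j (-1)^j C(6,j)·C(23-1-5j, 5) = C(6,0)·C(22,5) - C(6,1)·C(17,5) + C(6,2)·C(12,5) - C(6,3)·C(7,5) = 1·26334 - 6·6188 + 15·792 - 20·21 = 666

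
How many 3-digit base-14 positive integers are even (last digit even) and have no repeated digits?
Last∈{0,2,4,6,8,10,12}. Last=0: 156. Last nonzero: 6×12×P(12,1) = 864. Total = 1020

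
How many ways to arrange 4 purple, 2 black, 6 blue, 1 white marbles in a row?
13! / (4! × 2! × 6! × 1!) = 180180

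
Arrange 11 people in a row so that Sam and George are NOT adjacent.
Total - adjacent = 11! - (11-1)!×2 = 39916800 - 7257600 = 32659200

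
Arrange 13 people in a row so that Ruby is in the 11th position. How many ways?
Fix one position: (13-1)! = 479001600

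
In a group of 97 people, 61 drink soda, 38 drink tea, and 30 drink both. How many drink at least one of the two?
|A∪B| = |A| + |B| - |A∩B| = 61 + 38 - 30 = 69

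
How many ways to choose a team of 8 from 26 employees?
C(26,8) = 26!/(8!×18!) = 1562275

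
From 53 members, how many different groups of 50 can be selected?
C(53,50) = 53!/(50!×3!) = 23426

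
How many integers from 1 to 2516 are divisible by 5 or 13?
⌊2516/5⌋ + ⌊2516/13⌋ - ⌊2516/65⌋ = 503 + 193 - 38 = 658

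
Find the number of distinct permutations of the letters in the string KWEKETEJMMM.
11! / (1! × 1! × 1! × 3! × 2! × 3!) = 554400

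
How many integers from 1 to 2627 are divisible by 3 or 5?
⌊2627/3⌋ + ⌊2627/5⌋ - ⌊2627/15⌋ = 875 + 525 - 175 = 1225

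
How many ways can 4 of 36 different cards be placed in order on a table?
P(36,4) = 36!/(36-4)! = 1413720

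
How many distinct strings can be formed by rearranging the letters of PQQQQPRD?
8! / (1! × 1! × 2! × 4!) = 840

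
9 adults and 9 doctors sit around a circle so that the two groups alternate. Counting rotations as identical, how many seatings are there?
Fix one of the adults: (9-1)! ways for the remaining adults, × 9! ways for the doctors = 40320 × 362880 = 14631321600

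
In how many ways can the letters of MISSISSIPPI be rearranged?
11! / (1! × 4! × 4! × 2!) = 34650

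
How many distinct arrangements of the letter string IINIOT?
6! / (1! × 1! × 1! × 3!) = 120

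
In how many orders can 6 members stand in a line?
6! = 720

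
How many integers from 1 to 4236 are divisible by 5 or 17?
⌊4236/5⌋ + ⌊4236/17⌋ - ⌊4236/85⌋ = 847 + 249 - 49 = 1047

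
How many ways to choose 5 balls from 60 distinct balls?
C(60,5) = 60!/(5!×55!) = 5461512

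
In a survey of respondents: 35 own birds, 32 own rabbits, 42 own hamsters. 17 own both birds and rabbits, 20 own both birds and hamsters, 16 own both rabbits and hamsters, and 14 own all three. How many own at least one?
|A∪B∪C| = 35+32+42-17-20-16+14 = 70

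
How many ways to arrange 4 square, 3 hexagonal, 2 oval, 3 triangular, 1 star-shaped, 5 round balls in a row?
18! / (4! × 3! × 2! × 3! × 1! × 5!) = 30875644800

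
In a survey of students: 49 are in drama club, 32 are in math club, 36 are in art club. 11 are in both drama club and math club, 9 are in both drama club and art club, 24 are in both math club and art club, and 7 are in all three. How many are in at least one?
|A∪B∪C| = 49+32+36-11-9-24+7 = 80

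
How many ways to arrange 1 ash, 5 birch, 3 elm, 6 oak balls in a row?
15! / (1! × 5! × 3! × 6!) = 2522520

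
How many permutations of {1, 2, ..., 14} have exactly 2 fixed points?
Choose the 2 fixed points C(14,2) = 91, derange the rest: !12 = Σ_{j=0}^{12} (-1)^j·12!/j! = 479001600 - 479001600 + 239500800 - 79833600 + 19958400 - 3991680 + 665280 - 95040 + 11880 - 1320 + 132 - 12 + 1 = 176214841. Product = 91 × 176214841 = 16035550531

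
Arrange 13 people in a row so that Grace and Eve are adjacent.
Treat as block: (13-1)! × 2! = 479001600 × 2 = 958003200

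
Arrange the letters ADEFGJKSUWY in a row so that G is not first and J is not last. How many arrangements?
By inclusion-exclusion: 11! - 2×(11-1)! + (11-2)! = 39916800 - 7257600 + 362880 = 33022080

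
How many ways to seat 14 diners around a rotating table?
Circular: fix one position, arrange the rest. (14-1)! = 6227020800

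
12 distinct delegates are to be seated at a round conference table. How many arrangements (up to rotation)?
Circular: fix one position, arrange the rest. (12-1)! = 39916800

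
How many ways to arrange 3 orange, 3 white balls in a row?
6! / (3! × 3!) = 20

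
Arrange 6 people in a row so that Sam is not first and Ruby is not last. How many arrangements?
By inclusion-exclusion: 6! - 2×(6-1)! + (6-2)! = 720 - 240 + 24 = 504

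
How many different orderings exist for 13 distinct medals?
13! = 6227020800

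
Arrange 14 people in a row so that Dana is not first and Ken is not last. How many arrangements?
By inclusion-exclusion: 14! - 2×(14-1)! + (14-2)! = 87178291200 - 12454041600 + 479001600 = 75203251200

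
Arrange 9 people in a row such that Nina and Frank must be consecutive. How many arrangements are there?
Treat the 2 as one block: (9-2+1)! × 2! = 40320 × 2 = 80640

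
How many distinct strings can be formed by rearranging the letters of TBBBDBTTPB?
10! / (3! × 5! × 1! × 1!) = 5040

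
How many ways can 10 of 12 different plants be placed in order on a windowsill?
P(12,10) = 12!/(12-10)! = 239500800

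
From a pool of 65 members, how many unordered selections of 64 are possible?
C(65,64) = 65!/(64!×1!) = 65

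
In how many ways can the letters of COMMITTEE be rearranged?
9! / (1! × 1! × 2! × 1! × 2! × 2!) = 45360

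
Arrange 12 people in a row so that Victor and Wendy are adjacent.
Treat as block: (12-1)! × 2! = 39916800 × 2 = 79833600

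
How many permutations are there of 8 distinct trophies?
8! = 40320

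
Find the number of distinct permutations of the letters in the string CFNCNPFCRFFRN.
13! / (2! × 3! × 4! × 3! × 1!) = 3603600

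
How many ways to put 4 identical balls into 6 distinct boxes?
C(4+6-1, 6-1) = C(9, 5) = 126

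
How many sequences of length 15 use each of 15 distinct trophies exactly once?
15! = 1307674368000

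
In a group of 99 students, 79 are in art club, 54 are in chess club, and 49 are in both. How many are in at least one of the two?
|A∪B| = |A| + |B| - |A∩B| = 79 + 54 - 49 = 84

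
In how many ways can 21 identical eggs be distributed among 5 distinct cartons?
C(21+5-1, 5-1) = C(25, 4) = 12650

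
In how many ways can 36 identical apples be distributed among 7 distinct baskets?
C(36+7-1, 7-1) = C(42, 6) = 5245786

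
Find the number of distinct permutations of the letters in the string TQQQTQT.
7! / (4! × 3!) = 35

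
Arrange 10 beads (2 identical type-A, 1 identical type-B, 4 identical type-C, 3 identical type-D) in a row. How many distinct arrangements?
10! / (2! × 1! × 4! × 3!) = 12600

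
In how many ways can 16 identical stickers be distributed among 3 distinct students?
C(16+3-1, 3-1) = C(18, 2) = 153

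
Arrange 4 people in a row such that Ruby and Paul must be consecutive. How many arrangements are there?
Treat the 2 as one block: (4-2+1)! × 2! = 6 × 2 = 12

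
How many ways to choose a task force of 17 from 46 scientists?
C(46,17) = 46!/(17!×29!) = 1749695026860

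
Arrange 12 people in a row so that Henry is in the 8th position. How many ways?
Fix one position: (12-1)! = 39916800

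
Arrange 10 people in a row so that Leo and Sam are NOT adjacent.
Total - adjacent = 10! - (10-1)!×2 = 3628800 - 725760 = 2903040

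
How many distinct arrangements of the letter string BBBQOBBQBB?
10! / (7! × 1! × 2!) = 360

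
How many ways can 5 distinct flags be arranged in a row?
5! = 120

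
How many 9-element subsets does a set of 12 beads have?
C(12,9) = 12!/(9!×3!) = 220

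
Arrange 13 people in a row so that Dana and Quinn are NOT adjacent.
Total - adjacent = 13! - (13-1)!×2 = 6227020800 - 958003200 = 5269017600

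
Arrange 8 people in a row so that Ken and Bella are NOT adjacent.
Total - adjacent = 8! - (8-1)!×2 = 40320 - 10080 = 30240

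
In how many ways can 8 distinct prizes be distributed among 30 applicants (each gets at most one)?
P(30,8) = 30!/(30-8)! = 235989936000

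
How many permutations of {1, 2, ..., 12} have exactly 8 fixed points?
Choose the 8 fixed points C(12,8) = 495, derange the rest: !4 = Σ_{j=0}^{4} (-1)^j·4!/j! = 24 - 24 + 12 - 4 + 1 = 9. Product = 495 × 9 = 4455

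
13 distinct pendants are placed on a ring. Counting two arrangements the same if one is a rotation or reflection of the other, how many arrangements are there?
(13-1)!/2 = 479001600/2 = 239500800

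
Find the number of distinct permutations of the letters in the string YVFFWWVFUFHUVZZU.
16! / (1! × 3! × 3! × 2! × 4! × 1! × 2!) = 6054048000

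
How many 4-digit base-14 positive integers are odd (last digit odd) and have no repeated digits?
Last∈{1,3,5,7,9,11,13}. Last=0: 0. Last nonzero: 7×12×P(12,2) = 11088. Total = 11088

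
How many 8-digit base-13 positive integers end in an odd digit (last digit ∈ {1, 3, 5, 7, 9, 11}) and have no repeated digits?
Last∈{1,3,5,7,9,11}. Last=0: 0. Last nonzero: 6×11×P(11,6) = 21954240. Total = 21954240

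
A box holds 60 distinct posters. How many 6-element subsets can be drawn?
C(60,6) = 60!/(6!×54!) = 50063860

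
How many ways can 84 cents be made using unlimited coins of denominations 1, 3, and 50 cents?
Coefficient of x^84 in 1/(1-x^1) · 1/(1-x^3) · 1/(1-x^50). Case on j = number of 50-cent coins (j = 0..1); remainder r = 84 - 50j is made from {1,3} in ⌊r/3⌋+1 ways. r = 84, 34 → 29 + 12 = 41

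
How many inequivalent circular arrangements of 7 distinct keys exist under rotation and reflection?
(7-1)!/2 = 720/2 = 360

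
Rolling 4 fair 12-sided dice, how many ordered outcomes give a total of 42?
Coefficient of x^42 in (x + x² + ... + x^12)^4. By inclusion-exclusion on dice exceeding 12: Σ_j (-1)^j C(4,j)·C(42-1-12j, 3) = C(4,0)·C(41,3) - C(4,1)·C(29,3) + C(4,2)·C(17,3) - C(4,3)·C(5,3) = 1·10660 - 4·3654 + 6·680 - 4·10 = 84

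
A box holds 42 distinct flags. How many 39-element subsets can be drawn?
C(42,39) = 42!/(39!×3!) = 11480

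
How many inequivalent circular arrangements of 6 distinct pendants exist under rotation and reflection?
(6-1)!/2 = 120/2 = 60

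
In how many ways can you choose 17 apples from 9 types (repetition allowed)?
C(17+9-1, 9-1) = C(25, 8) = 1081575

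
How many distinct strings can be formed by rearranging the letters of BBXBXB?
6! / (2! × 4!) = 15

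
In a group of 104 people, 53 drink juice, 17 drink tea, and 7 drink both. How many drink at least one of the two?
|A∪B| = |A| + |B| - |A∩B| = 53 + 17 - 7 = 63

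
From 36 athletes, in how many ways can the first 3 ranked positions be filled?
P(36,3) = 36!/(36-3)! = 42840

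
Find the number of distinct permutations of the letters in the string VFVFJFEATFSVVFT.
15! / (1! × 2! × 4! × 1! × 5! × 1! × 1!) = 227026800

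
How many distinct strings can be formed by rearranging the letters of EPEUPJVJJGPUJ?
13! / (3! × 2! × 4! × 2! × 1! × 1!) = 10810800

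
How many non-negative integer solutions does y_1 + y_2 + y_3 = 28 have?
C(28+3-1, 3-1) = C(30, 2) = 435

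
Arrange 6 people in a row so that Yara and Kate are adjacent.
Treat as block: (6-1)! × 2! = 120 × 2 = 240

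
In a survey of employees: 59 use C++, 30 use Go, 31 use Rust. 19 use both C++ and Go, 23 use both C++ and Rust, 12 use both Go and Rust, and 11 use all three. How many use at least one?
|A∪B∪C| = 59+30+31-19-23-12+11 = 77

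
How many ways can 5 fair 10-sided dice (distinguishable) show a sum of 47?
Coefficient of x^47 in (x + x² + ... + x^10)^5. By inclusion-exclusion on dice exceeding 10: Σ_j (-1)^j C(5,j)·C(47-1-10j, 4) = C(5,0)·C(46,4) - C(5,1)·C(36,4) + C(5,2)·C(26,4) - C(5,3)·C(16,4) + C(5,4)·C(6,4) = 1·163185 - 5·58905 + 10·14950 - 10·1820 + 5·15 = 35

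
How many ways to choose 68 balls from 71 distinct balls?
C(71,68) = 71!/(68!×3!) = 57155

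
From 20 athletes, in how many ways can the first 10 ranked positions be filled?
P(20,10) = 20!/(20-10)! = 670442572800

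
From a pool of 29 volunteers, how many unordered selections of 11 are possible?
C(29,11) = 29!/(11!×18!) = 34597290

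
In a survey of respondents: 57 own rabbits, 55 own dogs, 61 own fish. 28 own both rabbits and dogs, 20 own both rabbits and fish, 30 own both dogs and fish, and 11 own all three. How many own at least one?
|A∪B∪C| = 57+55+61-28-20-30+11 = 106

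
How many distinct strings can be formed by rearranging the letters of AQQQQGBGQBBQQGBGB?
17! / (1! × 7! × 5! × 4!) = 24504480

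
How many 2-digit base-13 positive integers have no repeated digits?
First digit: 12 choices (nonzero). Then descending: 12 × 12 = 144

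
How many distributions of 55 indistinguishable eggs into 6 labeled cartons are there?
C(55+6-1, 6-1) = C(60, 5) = 5461512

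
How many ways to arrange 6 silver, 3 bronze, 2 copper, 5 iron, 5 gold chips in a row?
21! / (6! × 3! × 2! × 5! × 5!) = 410646075840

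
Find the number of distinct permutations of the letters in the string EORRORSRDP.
10! / (1! × 1! × 2! × 4! × 1! × 1!) = 75600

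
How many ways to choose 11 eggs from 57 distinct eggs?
C(57,11) = 57!/(11!×46!) = 184509266760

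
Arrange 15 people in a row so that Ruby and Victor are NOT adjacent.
Total - adjacent = 15! - (15-1)!×2 = 1307674368000 - 174356582400 = 1133317785600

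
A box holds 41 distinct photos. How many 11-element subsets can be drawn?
C(41,11) = 41!/(11!×30!) = 3159461968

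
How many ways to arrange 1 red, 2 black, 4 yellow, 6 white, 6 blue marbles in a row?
19! / (1! × 2! × 4! × 6! × 6!) = 4888643760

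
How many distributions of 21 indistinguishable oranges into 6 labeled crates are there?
C(21+6-1, 6-1) = C(26, 5) = 65780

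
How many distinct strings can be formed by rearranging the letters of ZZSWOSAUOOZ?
11! / (2! × 1! × 1! × 3! × 1! × 3!) = 554400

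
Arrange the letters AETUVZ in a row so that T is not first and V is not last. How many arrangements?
By inclusion-exclusion: 6! - 2×(6-1)! + (6-2)! = 720 - 240 + 24 = 504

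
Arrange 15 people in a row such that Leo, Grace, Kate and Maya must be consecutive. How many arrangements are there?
Treat the 4 as one block: (15-4+1)! × 4! = 479001600 × 24 = 11496038400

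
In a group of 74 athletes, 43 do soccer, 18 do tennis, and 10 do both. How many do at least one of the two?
|A∪B| = |A| + |B| - |A∩B| = 43 + 18 - 10 = 51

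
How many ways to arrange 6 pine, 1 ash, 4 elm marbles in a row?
11! / (6! × 1! × 4!) = 2310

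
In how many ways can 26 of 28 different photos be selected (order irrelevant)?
C(28,26) = 28!/(26!×2!) = 378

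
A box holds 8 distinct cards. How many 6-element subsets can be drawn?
C(8,6) = 8!/(6!×2!) = 28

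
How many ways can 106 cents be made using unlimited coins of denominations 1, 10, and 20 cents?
Coefficient of x^106 in 1/(1-x^1) · 1/(1-x^10) · 1/(1-x^20). Case on j = number of 20-cent coins (j = 0..5); remainder r = 106 - 20j is made from {1,10} in ⌊r/10⌋+1 ways. r = 106, 86, 66, 46, 26, 6 → 11 + 9 + 7 + 5 + 3 + 1 = 36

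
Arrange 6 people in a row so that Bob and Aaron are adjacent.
Treat as block: (6-1)! × 2! = 120 × 2 = 240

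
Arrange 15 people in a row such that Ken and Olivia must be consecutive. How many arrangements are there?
Treat the 2 as one block: (15-2+1)! × 2! = 87178291200 × 2 = 174356582400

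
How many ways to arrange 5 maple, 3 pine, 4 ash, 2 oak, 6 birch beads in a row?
20! / (5! × 3! × 4! × 2! × 6!) = 97772875200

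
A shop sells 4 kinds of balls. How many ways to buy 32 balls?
C(32+4-1, 4-1) = C(35, 3) = 6545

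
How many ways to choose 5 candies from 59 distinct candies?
C(59,5) = 59!/(5!×54!) = 5006386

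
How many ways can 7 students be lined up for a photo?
7! = 5040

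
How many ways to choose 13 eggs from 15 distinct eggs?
C(15,13) = 15!/(13!×2!) = 105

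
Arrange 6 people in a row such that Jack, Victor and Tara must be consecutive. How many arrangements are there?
Treat the 3 as one block: (6-3+1)! × 3! = 24 × 6 = 144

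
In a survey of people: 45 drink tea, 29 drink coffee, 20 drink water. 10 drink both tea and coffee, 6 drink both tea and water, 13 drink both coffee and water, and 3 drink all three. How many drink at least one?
|A∪B∪C| = 45+29+20-10-6-13+3 = 68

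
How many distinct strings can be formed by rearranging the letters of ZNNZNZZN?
8! / (4! × 4!) = 70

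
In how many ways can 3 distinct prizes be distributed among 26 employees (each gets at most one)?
P(26,3) = 26!/(26-3)! = 15600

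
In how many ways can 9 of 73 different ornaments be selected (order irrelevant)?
C(73,9) = 73!/(9!×64!) = 97082021465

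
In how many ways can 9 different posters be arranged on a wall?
9! = 362880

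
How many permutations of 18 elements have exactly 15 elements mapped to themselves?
Choose the 15 fixed points C(18,15) = 816, derange the rest: !3 = Σ_{j=0}^{3} (-1)^j·3!/j! = 6 - 6 + 3 - 1 = 2. Product = 816 × 2 = 1632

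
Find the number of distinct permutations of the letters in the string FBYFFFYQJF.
10! / (1! × 5! × 1! × 1! × 2!) = 15120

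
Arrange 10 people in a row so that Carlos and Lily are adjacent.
Treat as block: (10-1)! × 2! = 362880 × 2 = 725760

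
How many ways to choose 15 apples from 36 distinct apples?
C(36,15) = 36!/(15!×21!) = 5567902560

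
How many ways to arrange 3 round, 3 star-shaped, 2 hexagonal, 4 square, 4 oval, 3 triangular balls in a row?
19! / (3! × 3! × 2! × 4! × 4! × 3!) = 488864376000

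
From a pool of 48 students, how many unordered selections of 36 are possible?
C(48,36) = 48!/(36!×12!) = 69668534468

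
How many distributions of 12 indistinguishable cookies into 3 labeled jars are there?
C(12+3-1, 3-1) = C(14, 2) = 91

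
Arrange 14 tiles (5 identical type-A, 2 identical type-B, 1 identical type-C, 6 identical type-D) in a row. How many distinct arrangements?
14! / (5! × 2! × 1! × 6!) = 504504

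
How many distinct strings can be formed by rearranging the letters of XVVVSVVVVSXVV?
13! / (2! × 2! × 9!) = 4290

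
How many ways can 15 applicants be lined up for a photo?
15! = 1307674368000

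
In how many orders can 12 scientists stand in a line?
12! = 479001600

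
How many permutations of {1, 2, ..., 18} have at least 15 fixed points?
Exactly j fixed points: C(18,j)·!(18-j); sum over j ≥ 15 (derangement numbers via !m = (m-1)·(!(m-1) + !(m-2)): !0..!3 = 1, 0, 1, 2). Σ_{j=15}^{18} C(18,j)·!(18-j) = C(18,15)·!3 + C(18,16)·!2 + C(18,17)·!1 + C(18,18)·!0 = 816·2 + 153·1 + 18·0 + 1·1 = 1786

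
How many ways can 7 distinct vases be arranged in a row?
7! = 5040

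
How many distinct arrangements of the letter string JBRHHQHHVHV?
11! / (5! × 1! × 2! × 1! × 1! × 1!) = 166320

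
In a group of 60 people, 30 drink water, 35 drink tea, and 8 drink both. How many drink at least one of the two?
|A∪B| = |A| + |B| - |A∩B| = 30 + 35 - 8 = 57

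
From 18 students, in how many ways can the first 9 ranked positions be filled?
P(18,9) = 18!/(18-9)! = 17643225600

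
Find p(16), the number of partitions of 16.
Pentagonal recurrence p(n) = p(n-1) + p(n-2) - p(n-5) - p(n-7) + p(n-12) + p(n-15) - ... gives p(0..15) = 1, 1, 2, 3, 5, 7, 11, 15, 22, 30, 42, 56, 77, 101, 135, 176. p(16) = p(15) + p(14) - p(11) - p(9) + p(4) + p(1) = 176 + 135 - 56 - 30 + 5 + 1 = 231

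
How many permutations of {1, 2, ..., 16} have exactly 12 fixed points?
Choose the 12 fixed points C(16,12) = 1820, derange the rest: !4 = Σ_{j=0}^{4} (-1)^j·4!/j! = 24 - 24 + 12 - 4 + 1 = 9. Product = 1820 × 9 = 16380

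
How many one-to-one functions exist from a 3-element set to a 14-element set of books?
P(14,3) = 14!/(14-3)! = 2184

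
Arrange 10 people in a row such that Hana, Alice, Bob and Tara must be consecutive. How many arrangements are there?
Treat the 4 as one block: (10-4+1)! × 4! = 5040 × 24 = 120960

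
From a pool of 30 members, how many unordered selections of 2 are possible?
C(30,2) = 30!/(2!×28!) = 435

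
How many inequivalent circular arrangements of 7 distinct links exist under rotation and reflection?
(7-1)!/2 = 720/2 = 360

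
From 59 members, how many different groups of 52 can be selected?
C(59,52) = 59!/(52!×7!) = 341149446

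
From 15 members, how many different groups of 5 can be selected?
C(15,5) = 15!/(5!×10!) = 3003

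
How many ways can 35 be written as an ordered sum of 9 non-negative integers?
C(35+9-1, 9-1) = C(43, 8) = 145008513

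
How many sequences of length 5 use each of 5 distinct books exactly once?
5! = 120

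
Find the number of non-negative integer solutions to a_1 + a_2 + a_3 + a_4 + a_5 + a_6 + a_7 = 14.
C(14+7-1, 7-1) = C(20, 6) = 38760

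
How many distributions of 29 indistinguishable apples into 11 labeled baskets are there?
C(29+11-1, 11-1) = C(39, 10) = 635745396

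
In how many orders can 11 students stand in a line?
11! = 39916800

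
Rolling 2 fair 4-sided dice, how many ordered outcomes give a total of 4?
Coefficient of x^4 in (x + x² + ... + x^4)^2. By inclusion-exclusion on dice exceeding 4: Σ_j (-1)^j C(2,j)·C(4-1-4j, 1) = C(2,0)·C(3,1) = 1·3 = 3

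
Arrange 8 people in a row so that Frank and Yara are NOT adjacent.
Total - adjacent = 8! - (8-1)!×2 = 40320 - 10080 = 30240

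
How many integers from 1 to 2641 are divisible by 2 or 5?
⌊2641/2⌋ + ⌊2641/5⌋ - ⌊2641/10⌋ = 1320 + 528 - 264 = 1584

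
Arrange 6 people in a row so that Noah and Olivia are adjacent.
Treat as block: (6-1)! × 2! = 120 × 2 = 240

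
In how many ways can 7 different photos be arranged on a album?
7! = 5040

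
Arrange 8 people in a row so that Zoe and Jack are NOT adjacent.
Total - adjacent = 8! - (8-1)!×2 = 40320 - 10080 = 30240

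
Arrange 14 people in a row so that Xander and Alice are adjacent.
Treat as block: (14-1)! × 2! = 6227020800 × 2 = 12454041600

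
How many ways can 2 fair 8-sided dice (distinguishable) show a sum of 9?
Coefficient of x^9 in (x + x² + ... + x^8)^2. By inclusion-exclusion on dice exceeding 8: Σ_j (-1)^j C(2,j)·C(9-1-8j, 1) = C(2,0)·C(8,1) = 1·8 = 8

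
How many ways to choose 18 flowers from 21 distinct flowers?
C(21,18) = 21!/(18!×3!) = 1330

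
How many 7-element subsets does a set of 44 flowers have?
C(44,7) = 44!/(7!×37!) = 38320568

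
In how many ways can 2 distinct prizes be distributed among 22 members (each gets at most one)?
P(22,2) = 22!/(22-2)! = 462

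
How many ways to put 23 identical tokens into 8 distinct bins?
C(23+8-1, 8-1) = C(30, 7) = 2035800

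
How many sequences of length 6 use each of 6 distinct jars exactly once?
6! = 720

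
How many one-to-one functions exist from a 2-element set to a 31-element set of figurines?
P(31,2) = 31!/(31-2)! = 930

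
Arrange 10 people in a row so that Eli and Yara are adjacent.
Treat as block: (10-1)! × 2! = 362880 × 2 = 725760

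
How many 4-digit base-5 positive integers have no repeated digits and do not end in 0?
Last digit: 4 nonzero choices. First digit: 3 (nonzero, ≠last). Middle 2: P(3,2) = 6. Total = 72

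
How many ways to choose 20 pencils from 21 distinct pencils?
C(21,20) = 21!/(20!×1!) = 21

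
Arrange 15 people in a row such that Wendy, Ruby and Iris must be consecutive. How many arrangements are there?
Treat the 3 as one block: (15-3+1)! × 3! = 6227020800 × 6 = 37362124800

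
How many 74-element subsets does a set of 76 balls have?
C(76,74) = 76!/(74!×2!) = 2850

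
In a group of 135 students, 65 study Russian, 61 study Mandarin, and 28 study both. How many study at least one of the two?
|A∪B| = |A| + |B| - |A∩B| = 65 + 61 - 28 = 98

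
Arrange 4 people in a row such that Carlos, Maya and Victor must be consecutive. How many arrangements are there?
Treat the 3 as one block: (4-3+1)! × 3! = 2 × 6 = 12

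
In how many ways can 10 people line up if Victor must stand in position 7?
Fix one position: (10-1)! = 362880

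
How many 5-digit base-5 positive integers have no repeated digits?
First digit: 4 choices (nonzero). Then descending: 4 × 4 × 3 × 2 × 1 = 96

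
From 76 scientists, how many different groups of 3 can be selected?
C(76,3) = 76!/(3!×73!) = 70300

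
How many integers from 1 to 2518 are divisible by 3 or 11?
⌊2518/3⌋ + ⌊2518/11⌋ - ⌊2518/33⌋ = 839 + 228 - 76 = 991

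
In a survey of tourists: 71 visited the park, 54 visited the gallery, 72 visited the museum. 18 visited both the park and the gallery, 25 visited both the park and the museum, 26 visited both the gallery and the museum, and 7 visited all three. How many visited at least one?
|A∪B∪C| = 71+54+72-18-25-26+7 = 135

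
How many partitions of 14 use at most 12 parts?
By conjugation, equals partitions of 14 into parts ≤ 12. Let r_j(i) = number of partitions of i into parts ≤ j, for i = 0..14. r_1(i) = 1 for all i; r_j(i) = r_{j-1}(i) + r_j(i-j). Rows j = 2..12: ≤2: 1 1 2 2 3 3 4 4 5 5 6 6 7 7 8; ≤3: 1 1 2 3 4 5 7 8 10 12 14 16 19 21 24; ≤4: 1 1 2 3 5 6 9 11 15 18 23 27 34 39 47; ≤5: 1 1 2 3 5 7 10 13 18 23 30 37 47 57 70; ≤6: 1 1 2 3 5 7 11 14 20 26 35 44 58 71 90; ≤7: 1 1 2 3 5 7 11 15 21 28 38 49 65 82 105; ≤8: 1 1 2 3 5 7 11 15 22 29 40 52 70 89 116; ≤9: 1 1 2 3 5 7 11 15 22 30 41 54 73 94 123; ≤10: 1 1 2 3 5 7 11 15 22 30 42 55 75 97 128; ≤11: 1 1 2 3 5 7 11 15 22 30 42 56 76 99 131; ≤12: 1 1 2 3 5 7 11 15 22 30 42 56 77 100 133. r_12(14) = 133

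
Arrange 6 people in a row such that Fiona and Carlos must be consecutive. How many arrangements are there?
Treat the 2 as one block: (6-2+1)! × 2! = 120 × 2 = 240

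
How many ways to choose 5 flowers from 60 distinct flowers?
C(60,5) = 60!/(5!×55!) = 5461512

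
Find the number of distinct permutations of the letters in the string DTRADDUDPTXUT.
13! / (3! × 2! × 1! × 1! × 1! × 4! × 1!) = 21621600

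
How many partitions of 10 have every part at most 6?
Let r_j(i) = number of partitions of i into parts ≤ j, for i = 0..10. r_1(i) = 1 for all i; r_j(i) = r_{j-1}(i) + r_j(i-j). Rows j = 2..6: ≤2: 1 1 2 2 3 3 4 4 5 5 6; ≤3: 1 1 2 3 4 5 7 8 10 12 14; ≤4: 1 1 2 3 5 6 9 11 15 18 23; ≤5: 1 1 2 3 5 7 10 13 18 23 30; ≤6: 1 1 2 3 5 7 11 14 20 26 35. r_6(10) = 35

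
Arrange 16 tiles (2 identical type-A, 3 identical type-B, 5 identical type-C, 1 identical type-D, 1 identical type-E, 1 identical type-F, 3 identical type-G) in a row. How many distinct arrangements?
16! / (2! × 3! × 5! × 1! × 1! × 1! × 3!) = 2421619200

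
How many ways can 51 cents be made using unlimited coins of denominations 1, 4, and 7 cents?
Coefficient of x^51 in 1/(1-x^1) · 1/(1-x^4) · 1/(1-x^7). Case on j = number of 7-cent coins (j = 0..7); remainder r = 51 - 7j is made from {1,4} in ⌊r/4⌋+1 ways. r = 51, 44, 37, 30, 23, 16, 9, 2 → 13 + 12 + 10 + 8 + 6 + 5 + 3 + 1 = 58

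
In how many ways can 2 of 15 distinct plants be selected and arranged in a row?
P(15,2) = 15!/(15-2)! = 210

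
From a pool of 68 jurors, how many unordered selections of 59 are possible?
C(68,59) = 68!/(59!×9!) = 49280065120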